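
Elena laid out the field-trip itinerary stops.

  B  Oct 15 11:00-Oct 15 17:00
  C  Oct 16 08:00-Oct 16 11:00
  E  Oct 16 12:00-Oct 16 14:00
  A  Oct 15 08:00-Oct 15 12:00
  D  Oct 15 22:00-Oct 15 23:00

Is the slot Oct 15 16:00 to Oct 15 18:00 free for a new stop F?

No — it overlaps B

A: ends Oct 15 12:00 at or before F starts Oct 15 16:00 → clear.
B: starts Oct 15 11:00 before F ends Oct 15 18:00, and ends Oct 15 17:00 after F starts Oct 15 16:00 → overlap.
D: starts Oct 15 22:00 at or after F ends Oct 15 18:00 → clear.
C: starts Oct 16 08:00 at or after F ends Oct 15 18:00 → clear.
E: starts Oct 16 12:00 at or after F ends Oct 15 18:00 → clear.
F overlaps B.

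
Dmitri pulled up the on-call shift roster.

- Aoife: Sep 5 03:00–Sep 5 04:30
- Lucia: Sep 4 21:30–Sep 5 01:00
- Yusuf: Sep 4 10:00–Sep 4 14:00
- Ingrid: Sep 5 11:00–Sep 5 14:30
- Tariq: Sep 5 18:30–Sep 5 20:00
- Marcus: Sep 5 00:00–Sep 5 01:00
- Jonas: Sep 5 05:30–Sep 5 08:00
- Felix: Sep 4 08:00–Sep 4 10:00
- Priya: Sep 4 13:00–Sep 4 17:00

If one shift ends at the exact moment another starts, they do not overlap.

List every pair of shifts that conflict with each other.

Sorted by start: Felix, Yusuf, Priya, Lucia, Marcus, Aoife, Jonas, Ingrid, Tariq.
Yusuf starts exactly when Felix ends (back-to-back, no overlap); Felix is clear from here.
Priya starts before Yusuf ends → Yusuf and Priya overlap.
Lucia starts after Yusuf ends; Yusuf is clear from here.
Lucia starts after Priya ends; Priya is clear from here.
Marcus starts before Lucia ends → Lucia and Marcus overlap.
Aoife starts after Lucia ends; Lucia is clear from here.
Aoife starts after Marcus ends; Marcus is clear from here.
Jonas starts after Aoife ends; Aoife is clear from here.
Ingrid starts after Jonas ends; Jonas is clear from here.
Tariq starts after Ingrid ends.

Lucia & Marcus, Priya & Yusuf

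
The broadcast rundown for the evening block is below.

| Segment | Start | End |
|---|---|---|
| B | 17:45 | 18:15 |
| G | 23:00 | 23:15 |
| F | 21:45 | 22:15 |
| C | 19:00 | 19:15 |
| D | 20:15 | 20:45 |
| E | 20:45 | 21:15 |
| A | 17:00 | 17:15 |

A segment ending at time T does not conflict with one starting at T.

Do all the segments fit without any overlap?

Sorted by start: A, B, C, D, E, F, G.
B starts after A ends — done with A.
C starts after B ends — done with B.
D starts after C ends — done with C.
E starts exactly when D ends (back-to-back, no overlap) — done with D.
F starts after E ends — done with E.
G starts after F ends.
Every pair is clear; the schedule has no overlaps.

Yes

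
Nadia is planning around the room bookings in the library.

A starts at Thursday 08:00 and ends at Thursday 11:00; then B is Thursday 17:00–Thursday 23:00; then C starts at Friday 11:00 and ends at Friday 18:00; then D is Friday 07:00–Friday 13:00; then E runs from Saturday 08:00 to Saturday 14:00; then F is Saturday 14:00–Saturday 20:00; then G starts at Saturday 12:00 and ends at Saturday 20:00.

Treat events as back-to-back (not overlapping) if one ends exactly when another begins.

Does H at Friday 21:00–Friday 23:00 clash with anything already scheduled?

No — it doesn't clash with anything

A: ends Thursday 11:00 at or before H starts Friday 21:00 → clear.
B: ends Thursday 23:00 at or before H starts Friday 21:00 → clear.
D: ends Friday 13:00 at or before H starts Friday 21:00 → clear.
C: ends Friday 18:00 at or before H starts Friday 21:00 → clear.
E: starts Saturday 08:00 at or after H ends Friday 23:00 → clear.
G: starts Saturday 12:00 at or after H ends Friday 23:00 → clear.
F: starts Saturday 14:00 at or after H ends Friday 23:00 → clear.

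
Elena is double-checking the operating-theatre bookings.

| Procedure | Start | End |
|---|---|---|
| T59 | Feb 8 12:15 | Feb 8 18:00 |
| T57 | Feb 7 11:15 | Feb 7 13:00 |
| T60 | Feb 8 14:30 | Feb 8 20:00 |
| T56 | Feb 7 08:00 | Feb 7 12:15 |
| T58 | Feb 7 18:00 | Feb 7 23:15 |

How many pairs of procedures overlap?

2

Sorted by start: T56, T57, T58, T59, T60.
T57 starts before T56 ends → T56 and T57 overlap.
T58 starts after T56 ends, so nothing later overlaps T56 either.
T58 starts after T57 ends, so nothing later overlaps T57 either.
T59 starts after T58 ends, so nothing later overlaps T58 either.
T60 starts before T59 ends → T59 and T60 overlap.
Overlapping pairs: T56 & T57, T59 & T60 — 2 in total.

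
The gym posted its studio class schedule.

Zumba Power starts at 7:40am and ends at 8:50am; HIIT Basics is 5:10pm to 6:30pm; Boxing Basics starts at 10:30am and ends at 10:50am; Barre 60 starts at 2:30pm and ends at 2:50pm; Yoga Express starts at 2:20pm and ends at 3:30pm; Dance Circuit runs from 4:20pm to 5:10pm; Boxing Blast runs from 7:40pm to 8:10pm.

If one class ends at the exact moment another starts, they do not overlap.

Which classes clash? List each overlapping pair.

Sorted by start: Zumba Power, Boxing Basics, Yoga Express, Barre 60, Dance Circuit, HIIT Basics, Boxing Blast.
Boxing Basics starts after Zumba Power ends — done with Zumba Power.
Yoga Express starts after Boxing Basics ends — done with Boxing Basics.
Barre 60 starts before Yoga Express ends → Yoga Express and Barre 60 overlap.
Dance Circuit starts after Yoga Express ends — done with Yoga Express.
Dance Circuit starts after Barre 60 ends — done with Barre 60.
HIIT Basics starts exactly when Dance Circuit ends (back-to-back, no overlap) — done with Dance Circuit.
Boxing Blast starts after HIIT Basics ends.

Barre 60 & Yoga Express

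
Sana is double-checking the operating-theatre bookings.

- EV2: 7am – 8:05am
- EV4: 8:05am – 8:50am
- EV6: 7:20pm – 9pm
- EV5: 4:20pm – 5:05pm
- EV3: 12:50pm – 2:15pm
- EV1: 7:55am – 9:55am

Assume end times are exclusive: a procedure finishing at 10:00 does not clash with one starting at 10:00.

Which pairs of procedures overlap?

Check each pair: they overlap iff neither finishes before the other starts.
Sorted by start: EV2, EV1, EV4, EV3, EV5, EV6.
EV1 starts before EV2 ends → EV2 and EV1 overlap.
EV4 starts exactly when EV2 ends (back-to-back, no overlap) — done with EV2.
EV4 starts before EV1 ends → EV1 and EV4 overlap.
EV3 starts after EV1 ends — done with EV1.
EV3 starts after EV4 ends — done with EV4.
EV5 starts after EV3 ends — done with EV3.
EV6 starts after EV5 ends.

EV1 & EV2, EV1 & EV4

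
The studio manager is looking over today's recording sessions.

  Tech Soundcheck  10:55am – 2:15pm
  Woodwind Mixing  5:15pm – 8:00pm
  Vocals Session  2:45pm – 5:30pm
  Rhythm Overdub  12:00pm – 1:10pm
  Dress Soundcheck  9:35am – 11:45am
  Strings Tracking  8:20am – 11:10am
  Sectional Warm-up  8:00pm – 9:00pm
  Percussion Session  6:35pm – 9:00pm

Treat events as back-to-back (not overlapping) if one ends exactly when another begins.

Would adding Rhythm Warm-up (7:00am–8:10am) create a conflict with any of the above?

No — it doesn't clash with anything

Strings Tracking: starts 8:20am at or after Rhythm Warm-up ends 8:10am → clear.
Dress Soundcheck: starts 9:35am at or after Rhythm Warm-up ends 8:10am → clear.
Tech Soundcheck: starts 10:55am at or after Rhythm Warm-up ends 8:10am → clear.
Rhythm Overdub: starts 12:00pm at or after Rhythm Warm-up ends 8:10am → clear.
Vocals Session: starts 2:45pm at or after Rhythm Warm-up ends 8:10am → clear.
Woodwind Mixing: starts 5:15pm at or after Rhythm Warm-up ends 8:10am → clear.
Percussion Session: starts 6:35pm at or after Rhythm Warm-up ends 8:10am → clear.
Sectional Warm-up: starts 8:00pm at or after Rhythm Warm-up ends 8:10am → clear.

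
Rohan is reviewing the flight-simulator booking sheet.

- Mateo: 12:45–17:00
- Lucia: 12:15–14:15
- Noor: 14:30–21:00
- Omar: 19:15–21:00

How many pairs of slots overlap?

Sorted by start: Lucia, Mateo, Noor, Omar.
Mateo starts before Lucia ends → Lucia and Mateo overlap.
Noor starts after Lucia ends, so Lucia has no further overlaps.
Noor starts before Mateo ends → Mateo and Noor overlap.
Omar starts after Mateo ends.
Omar starts before Noor ends → Noor and Omar overlap.
Overlapping pairs: Lucia & Mateo, Mateo & Noor, Noor & Omar — 3 in total.

3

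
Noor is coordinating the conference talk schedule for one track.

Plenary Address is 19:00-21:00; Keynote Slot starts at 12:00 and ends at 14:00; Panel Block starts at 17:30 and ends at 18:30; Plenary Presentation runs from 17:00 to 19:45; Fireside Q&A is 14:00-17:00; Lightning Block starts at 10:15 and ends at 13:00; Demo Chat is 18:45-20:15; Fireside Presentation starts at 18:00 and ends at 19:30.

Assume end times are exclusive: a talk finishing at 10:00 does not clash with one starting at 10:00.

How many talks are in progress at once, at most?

Walk through starts and ends in time order (an end at T is processed before a start at T):
10:15 start Lightning Block → 1
12:00 start Keynote Slot → 2
13:00 end Lightning Block → 1
14:00 end Keynote Slot → 0
14:00 start Fireside Q&A → 1
17:00 end Fireside Q&A → 0
17:00 start Plenary Presentation → 1
17:30 start Panel Block → 2
18:00 start Fireside Presentation → 3
18:30 end Panel Block → 2
18:45 start Demo Chat → 3
19:00 start Plenary Address → 4
19:30 end Fireside Presentation → 3
19:45 end Plenary Presentation → 2
20:15 end Demo Chat → 1
21:00 end Plenary Address → 0
Peak is 4, at 19:00 (Demo Chat, Fireside Presentation, Plenary Address, Plenary Presentation).

4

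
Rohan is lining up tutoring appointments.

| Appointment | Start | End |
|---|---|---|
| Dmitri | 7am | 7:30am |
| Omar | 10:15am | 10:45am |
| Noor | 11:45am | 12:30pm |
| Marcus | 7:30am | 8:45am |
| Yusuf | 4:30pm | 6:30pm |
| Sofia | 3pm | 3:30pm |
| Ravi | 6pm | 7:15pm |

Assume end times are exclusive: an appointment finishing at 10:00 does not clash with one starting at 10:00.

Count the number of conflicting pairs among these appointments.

Check each pair: they overlap iff neither finishes before the other starts.
Sorted by start: Dmitri, Marcus, Omar, Noor, Sofia, Yusuf, Ravi.
Marcus starts exactly when Dmitri ends (back-to-back, no overlap); Dmitri is clear from here.
Omar starts after Marcus ends; Marcus is clear from here.
Noor starts after Omar ends; Omar is clear from here.
Sofia starts after Noor ends; Noor is clear from here.
Yusuf starts after Sofia ends; Sofia is clear from here.
Ravi starts before Yusuf ends → Yusuf and Ravi overlap.
Overlapping pairs: Ravi & Yusuf — 1 in total.

1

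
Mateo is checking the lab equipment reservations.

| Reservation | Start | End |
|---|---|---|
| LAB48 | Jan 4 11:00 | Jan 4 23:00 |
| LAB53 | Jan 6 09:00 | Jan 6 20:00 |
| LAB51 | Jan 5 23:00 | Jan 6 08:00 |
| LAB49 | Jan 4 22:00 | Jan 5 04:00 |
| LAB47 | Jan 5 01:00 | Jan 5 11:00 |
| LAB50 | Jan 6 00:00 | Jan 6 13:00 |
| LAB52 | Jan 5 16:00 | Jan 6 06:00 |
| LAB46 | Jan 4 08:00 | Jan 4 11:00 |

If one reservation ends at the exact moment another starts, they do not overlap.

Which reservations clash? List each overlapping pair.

LAB47 & LAB49, LAB48 & LAB49, LAB50 & LAB51, LAB50 & LAB52, LAB50 & LAB53, LAB51 & LAB52

Sorted by start: LAB46, LAB48, LAB49, LAB47, LAB52, LAB51, LAB50, LAB53.
LAB48 starts exactly when LAB46 ends (back-to-back, no overlap), so nothing later overlaps LAB46 either.
LAB49 starts before LAB48 ends → LAB48 and LAB49 overlap.
LAB47 starts after LAB48 ends, so nothing later overlaps LAB48 either.
LAB47 starts before LAB49 ends → LAB49 and LAB47 overlap.
LAB52 starts after LAB49 ends, so nothing later overlaps LAB49 either.
LAB52 starts after LAB47 ends, so nothing later overlaps LAB47 either.
LAB51 starts before LAB52 ends → LAB52 and LAB51 overlap.
LAB50 starts before LAB52 ends → LAB52 and LAB50 overlap.
LAB53 starts after LAB52 ends.
LAB50 starts before LAB51 ends → LAB51 and LAB50 overlap.
LAB53 starts after LAB51 ends.
LAB53 starts before LAB50 ends → LAB50 and LAB53 overlap.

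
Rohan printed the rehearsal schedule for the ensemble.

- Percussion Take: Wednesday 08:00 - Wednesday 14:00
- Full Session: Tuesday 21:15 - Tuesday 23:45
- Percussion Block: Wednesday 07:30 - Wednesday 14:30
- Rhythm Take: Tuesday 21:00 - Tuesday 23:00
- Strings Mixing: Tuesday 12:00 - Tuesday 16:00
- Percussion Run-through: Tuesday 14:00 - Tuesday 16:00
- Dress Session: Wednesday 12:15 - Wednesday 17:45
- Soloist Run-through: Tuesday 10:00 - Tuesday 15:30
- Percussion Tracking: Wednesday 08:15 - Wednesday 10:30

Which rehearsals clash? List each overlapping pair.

Dress Session & Percussion Block, Dress Session & Percussion Take, Full Session & Rhythm Take, Percussion Block & Percussion Take, Percussion Block & Percussion Tracking, Percussion Run-through & Soloist Run-through, Percussion Run-through & Strings Mixing, Percussion Take & Percussion Tracking, Soloist Run-through & Strings Mixing

Check each pair: they overlap iff neither finishes before the other starts.
Sorted by start: Soloist Run-through, Strings Mixing, Percussion Run-through, Rhythm Take, Full Session, Percussion Block, Percussion Take, Percussion Tracking, Dress Session.
Strings Mixing starts before Soloist Run-through ends → Soloist Run-through and Strings Mixing overlap.
Percussion Run-through starts before Soloist Run-through ends → Soloist Run-through and Percussion Run-through overlap.
Rhythm Take starts after Soloist Run-through ends — done with Soloist Run-through.
Percussion Run-through starts before Strings Mixing ends → Strings Mixing and Percussion Run-through overlap.
Rhythm Take starts after Strings Mixing ends — done with Strings Mixing.
Rhythm Take starts after Percussion Run-through ends — done with Percussion Run-through.
Full Session starts before Rhythm Take ends → Rhythm Take and Full Session overlap.
Percussion Block starts after Rhythm Take ends — done with Rhythm Take.
Percussion Block starts after Full Session ends — done with Full Session.
Percussion Take starts before Percussion Block ends → Percussion Block and Percussion Take overlap.
Percussion Tracking starts before Percussion Block ends → Percussion Block and Percussion Tracking overlap.
Dress Session starts before Percussion Block ends → Percussion Block and Dress Session overlap.
Percussion Tracking starts before Percussion Take ends → Percussion Take and Percussion Tracking overlap.
Dress Session starts before Percussion Take ends → Percussion Take and Dress Session overlap.
Dress Session starts after Percussion Tracking ends.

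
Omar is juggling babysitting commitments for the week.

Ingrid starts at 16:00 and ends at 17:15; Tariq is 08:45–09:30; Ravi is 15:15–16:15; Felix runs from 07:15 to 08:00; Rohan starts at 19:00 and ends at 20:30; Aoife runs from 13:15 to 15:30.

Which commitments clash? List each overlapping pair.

Sorted by start: Felix, Tariq, Aoife, Ravi, Ingrid, Rohan.
Tariq starts after Felix ends, so Felix has no further overlaps.
Aoife starts after Tariq ends, so Tariq has no further overlaps.
Ravi starts before Aoife ends → Aoife and Ravi overlap.
Ingrid starts after Aoife ends, so Aoife has no further overlaps.
Ingrid starts before Ravi ends → Ravi and Ingrid overlap.
Rohan starts after Ravi ends.
Rohan starts after Ingrid ends.

Aoife & Ravi, Ingrid & Ravi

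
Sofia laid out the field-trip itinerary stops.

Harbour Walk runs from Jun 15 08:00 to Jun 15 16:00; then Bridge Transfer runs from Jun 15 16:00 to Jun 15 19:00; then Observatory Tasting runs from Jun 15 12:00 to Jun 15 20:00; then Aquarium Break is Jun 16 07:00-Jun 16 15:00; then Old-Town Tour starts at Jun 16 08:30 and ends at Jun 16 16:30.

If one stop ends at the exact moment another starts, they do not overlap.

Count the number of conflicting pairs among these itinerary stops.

3

Two intervals overlap when each starts before the other ends.
Sorted by start: Harbour Walk, Observatory Tasting, Bridge Transfer, Aquarium Break, Old-Town Tour.
Observatory Tasting starts before Harbour Walk ends → Harbour Walk and Observatory Tasting overlap.
Bridge Transfer starts exactly when Harbour Walk ends (back-to-back, no overlap), so Harbour Walk has no further overlaps.
Bridge Transfer starts before Observatory Tasting ends → Observatory Tasting and Bridge Transfer overlap.
Aquarium Break starts after Observatory Tasting ends, so Observatory Tasting has no further overlaps.
Aquarium Break starts after Bridge Transfer ends, so Bridge Transfer has no further overlaps.
Old-Town Tour starts before Aquarium Break ends → Aquarium Break and Old-Town Tour overlap.
Overlapping pairs: Aquarium Break & Old-Town Tour, Bridge Transfer & Observatory Tasting, Harbour Walk & Observatory Tasting — 3 in total.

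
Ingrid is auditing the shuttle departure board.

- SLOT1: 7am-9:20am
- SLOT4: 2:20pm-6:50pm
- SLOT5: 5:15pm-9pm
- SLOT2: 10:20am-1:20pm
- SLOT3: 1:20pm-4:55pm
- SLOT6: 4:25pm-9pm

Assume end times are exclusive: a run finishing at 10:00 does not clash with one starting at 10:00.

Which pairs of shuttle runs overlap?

SLOT3 & SLOT4, SLOT3 & SLOT6, SLOT4 & SLOT5, SLOT4 & SLOT6, SLOT5 & SLOT6

Sorted by start: SLOT1, SLOT2, SLOT3, SLOT4, SLOT6, SLOT5.
SLOT2 starts after SLOT1 ends — done with SLOT1.
SLOT3 starts exactly when SLOT2 ends (back-to-back, no overlap) — done with SLOT2.
SLOT4 starts before SLOT3 ends → SLOT3 and SLOT4 overlap.
SLOT6 starts before SLOT3 ends → SLOT3 and SLOT6 overlap.
SLOT5 starts after SLOT3 ends.
SLOT6 starts before SLOT4 ends → SLOT4 and SLOT6 overlap.
SLOT5 starts before SLOT4 ends → SLOT4 and SLOT5 overlap.
SLOT5 starts before SLOT6 ends → SLOT6 and SLOT5 overlap.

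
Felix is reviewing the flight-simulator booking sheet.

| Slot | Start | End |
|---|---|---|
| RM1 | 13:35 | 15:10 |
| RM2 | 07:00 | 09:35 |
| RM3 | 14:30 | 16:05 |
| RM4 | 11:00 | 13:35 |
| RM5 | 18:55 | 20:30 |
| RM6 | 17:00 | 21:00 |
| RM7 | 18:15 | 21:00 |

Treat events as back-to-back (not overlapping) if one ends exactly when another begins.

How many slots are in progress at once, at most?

Sort all start/end points and keep a running count:
07:00 start RM2 → 1
09:35 end RM2 → 0
11:00 start RM4 → 1
13:35 end RM4 → 0
13:35 start RM1 → 1
14:30 start RM3 → 2
15:10 end RM1 → 1
16:05 end RM3 → 0
17:00 start RM6 → 1
18:15 start RM7 → 2
18:55 start RM5 → 3
20:30 end RM5 → 2
21:00 end RM6 → 1
21:00 end RM7 → 0
Peak is 3, at 18:55 (RM5, RM6, RM7).

3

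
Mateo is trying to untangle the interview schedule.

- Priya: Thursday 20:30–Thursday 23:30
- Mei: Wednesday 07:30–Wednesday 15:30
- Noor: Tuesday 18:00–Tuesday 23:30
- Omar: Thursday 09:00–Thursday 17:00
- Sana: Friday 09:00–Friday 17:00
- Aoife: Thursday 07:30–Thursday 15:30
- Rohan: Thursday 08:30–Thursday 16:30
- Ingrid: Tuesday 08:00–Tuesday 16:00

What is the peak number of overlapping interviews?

Walk through starts and ends in time order (an end at T is processed before a start at T):
Tuesday 08:00 start Ingrid → 1
Tuesday 16:00 end Ingrid → 0
Tuesday 18:00 start Noor → 1
Tuesday 23:30 end Noor → 0
Wednesday 07:30 start Mei → 1
Wednesday 15:30 end Mei → 0
Thursday 07:30 start Aoife → 1
Thursday 08:30 start Rohan → 2
Thursday 09:00 start Omar → 3
Thursday 15:30 end Aoife → 2
Thursday 16:30 end Rohan → 1
Thursday 17:00 end Omar → 0
Thursday 20:30 start Priya → 1
Thursday 23:30 end Priya → 0
Friday 09:00 start Sana → 1
Friday 17:00 end Sana → 0
Peak is 3, at Thursday 09:00 (Aoife, Omar, Rohan).

3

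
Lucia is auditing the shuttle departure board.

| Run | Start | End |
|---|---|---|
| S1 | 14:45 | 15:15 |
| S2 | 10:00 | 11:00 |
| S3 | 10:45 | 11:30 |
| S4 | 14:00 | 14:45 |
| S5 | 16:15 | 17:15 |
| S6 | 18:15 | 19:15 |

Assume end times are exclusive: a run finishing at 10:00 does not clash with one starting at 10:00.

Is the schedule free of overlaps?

Check each pair: they overlap iff neither finishes before the other starts.
Sorted by start: S2, S3, S4, S1, S5, S6.
S3 starts before S2 ends → S2 and S3 overlap.
That's a conflict, so the schedule is not conflict-free.

No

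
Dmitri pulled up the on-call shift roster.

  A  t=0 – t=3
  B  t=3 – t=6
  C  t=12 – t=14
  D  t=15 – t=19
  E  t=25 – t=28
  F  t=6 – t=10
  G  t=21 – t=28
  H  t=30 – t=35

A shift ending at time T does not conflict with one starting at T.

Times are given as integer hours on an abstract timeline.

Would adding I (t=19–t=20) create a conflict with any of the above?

No — it doesn't clash with anything

A: ends t=3 at or before I starts t=19 → clear.
B: ends t=6 at or before I starts t=19 → clear.
F: ends t=10 at or before I starts t=19 → clear.
C: ends t=14 at or before I starts t=19 → clear.
D: ends t=19 at or before I starts t=19 → clear.
G: starts t=21 at or after I ends t=20 → clear.
E: starts t=25 at or after I ends t=20 → clear.
H: starts t=30 at or after I ends t=20 → clear.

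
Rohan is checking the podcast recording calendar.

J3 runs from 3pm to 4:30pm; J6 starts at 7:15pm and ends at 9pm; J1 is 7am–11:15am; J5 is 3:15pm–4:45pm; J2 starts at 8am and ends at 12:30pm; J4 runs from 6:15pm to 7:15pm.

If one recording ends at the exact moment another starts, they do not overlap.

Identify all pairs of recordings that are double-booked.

Sorted by start: J1, J2, J3, J5, J4, J6.
J2 starts before J1 ends → J1 and J2 overlap.
J3 starts after J1 ends, so J1 has no further overlaps.
J3 starts after J2 ends, so J2 has no further overlaps.
J5 starts before J3 ends → J3 and J5 overlap.
J4 starts after J3 ends, so J3 has no further overlaps.
J4 starts after J5 ends, so J5 has no further overlaps.
J6 starts exactly when J4 ends (back-to-back, no overlap).

J1 & J2, J3 & J5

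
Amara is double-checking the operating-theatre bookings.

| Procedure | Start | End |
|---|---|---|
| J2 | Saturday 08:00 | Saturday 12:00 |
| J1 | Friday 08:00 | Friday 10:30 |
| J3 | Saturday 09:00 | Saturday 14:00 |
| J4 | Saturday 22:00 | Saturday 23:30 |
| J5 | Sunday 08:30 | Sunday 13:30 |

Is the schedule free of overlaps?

Sorted by start: J1, J2, J3, J4, J5.
J2 starts after J1 ends — done with J1.
J3 starts before J2 ends → J2 and J3 overlap.
That's a conflict, so the schedule is not conflict-free.

No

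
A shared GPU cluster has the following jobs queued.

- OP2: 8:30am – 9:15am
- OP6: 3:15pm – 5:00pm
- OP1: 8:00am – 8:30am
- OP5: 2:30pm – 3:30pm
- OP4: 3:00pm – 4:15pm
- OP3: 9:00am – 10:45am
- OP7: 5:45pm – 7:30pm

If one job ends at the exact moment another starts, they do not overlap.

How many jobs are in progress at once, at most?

Sort all start/end points and keep a running count:
8:00am start OP1 → 1
8:30am end OP1 → 0
8:30am start OP2 → 1
9:00am start OP3 → 2
9:15am end OP2 → 1
10:45am end OP3 → 0
2:30pm start OP5 → 1
3:00pm start OP4 → 2
3:15pm start OP6 → 3
3:30pm end OP5 → 2
4:15pm end OP4 → 1
5:00pm end OP6 → 0
5:45pm start OP7 → 1
7:30pm end OP7 → 0
Peak is 3, at 3:15pm (OP4, OP5, OP6).

3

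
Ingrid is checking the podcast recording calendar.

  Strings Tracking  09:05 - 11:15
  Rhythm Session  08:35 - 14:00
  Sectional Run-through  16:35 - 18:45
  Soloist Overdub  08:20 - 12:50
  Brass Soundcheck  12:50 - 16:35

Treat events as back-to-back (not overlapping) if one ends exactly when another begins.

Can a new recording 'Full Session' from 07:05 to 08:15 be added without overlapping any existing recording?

Yes — the slot is free

Soloist Overdub: starts 08:20 at or after Full Session ends 08:15 → clear.
Rhythm Session: starts 08:35 at or after Full Session ends 08:15 → clear.
Strings Tracking: starts 09:05 at or after Full Session ends 08:15 → clear.
Brass Soundcheck: starts 12:50 at or after Full Session ends 08:15 → clear.
Sectional Run-through: starts 16:35 at or after Full Session ends 08:15 → clear.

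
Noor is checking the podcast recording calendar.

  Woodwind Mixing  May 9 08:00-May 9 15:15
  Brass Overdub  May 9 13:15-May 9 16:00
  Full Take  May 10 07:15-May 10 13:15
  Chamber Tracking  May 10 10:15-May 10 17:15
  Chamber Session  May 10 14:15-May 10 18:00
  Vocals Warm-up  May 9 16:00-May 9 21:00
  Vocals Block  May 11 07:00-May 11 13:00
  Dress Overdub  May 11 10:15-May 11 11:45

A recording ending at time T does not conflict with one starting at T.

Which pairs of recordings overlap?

Sorted by start: Woodwind Mixing, Brass Overdub, Vocals Warm-up, Full Take, Chamber Tracking, Chamber Session, Vocals Block, Dress Overdub.
Brass Overdub starts before Woodwind Mixing ends → Woodwind Mixing and Brass Overdub overlap.
Vocals Warm-up starts after Woodwind Mixing ends — done with Woodwind Mixing.
Vocals Warm-up starts exactly when Brass Overdub ends (back-to-back, no overlap) — done with Brass Overdub.
Full Take starts after Vocals Warm-up ends — done with Vocals Warm-up.
Chamber Tracking starts before Full Take ends → Full Take and Chamber Tracking overlap.
Chamber Session starts after Full Take ends — done with Full Take.
Chamber Session starts before Chamber Tracking ends → Chamber Tracking and Chamber Session overlap.
Vocals Block starts after Chamber Tracking ends — done with Chamber Tracking.
Vocals Block starts after Chamber Session ends — done with Chamber Session.
Dress Overdub starts before Vocals Block ends → Vocals Block and Dress Overdub overlap.

Brass Overdub & Woodwind Mixing, Chamber Session & Chamber Tracking, Chamber Tracking & Full Take, Dress Overdub & Vocals Block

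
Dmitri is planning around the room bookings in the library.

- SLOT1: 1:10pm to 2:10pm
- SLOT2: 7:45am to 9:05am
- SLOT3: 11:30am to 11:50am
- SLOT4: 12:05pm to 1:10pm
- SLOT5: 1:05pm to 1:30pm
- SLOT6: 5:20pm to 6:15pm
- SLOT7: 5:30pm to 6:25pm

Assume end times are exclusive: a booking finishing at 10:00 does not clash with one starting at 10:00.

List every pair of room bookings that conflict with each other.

SLOT1 & SLOT5, SLOT4 & SLOT5, SLOT6 & SLOT7

Sorted by start: SLOT2, SLOT3, SLOT4, SLOT5, SLOT1, SLOT6, SLOT7.
SLOT3 starts after SLOT2 ends, so SLOT2 has no further overlaps.
SLOT4 starts after SLOT3 ends, so SLOT3 has no further overlaps.
SLOT5 starts before SLOT4 ends → SLOT4 and SLOT5 overlap.
SLOT1 starts exactly when SLOT4 ends (back-to-back, no overlap), so SLOT4 has no further overlaps.
SLOT1 starts before SLOT5 ends → SLOT5 and SLOT1 overlap.
SLOT6 starts after SLOT5 ends, so SLOT5 has no further overlaps.
SLOT6 starts after SLOT1 ends, so SLOT1 has no further overlaps.
SLOT7 starts before SLOT6 ends → SLOT6 and SLOT7 overlap.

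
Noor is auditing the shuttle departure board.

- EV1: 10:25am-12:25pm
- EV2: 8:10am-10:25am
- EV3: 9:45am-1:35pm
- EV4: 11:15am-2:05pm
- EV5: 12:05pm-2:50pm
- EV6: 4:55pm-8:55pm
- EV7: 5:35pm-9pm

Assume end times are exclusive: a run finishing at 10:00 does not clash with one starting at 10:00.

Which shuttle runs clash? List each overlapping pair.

Two intervals overlap when each starts before the other ends.
Sorted by start: EV2, EV3, EV1, EV4, EV5, EV6, EV7.
EV3 starts before EV2 ends → EV2 and EV3 overlap.
EV1 starts exactly when EV2 ends (back-to-back, no overlap); EV2 is clear from here.
EV1 starts before EV3 ends → EV3 and EV1 overlap.
EV4 starts before EV3 ends → EV3 and EV4 overlap.
EV5 starts before EV3 ends → EV3 and EV5 overlap.
EV6 starts after EV3 ends; EV3 is clear from here.
EV4 starts before EV1 ends → EV1 and EV4 overlap.
EV5 starts before EV1 ends → EV1 and EV5 overlap.
EV6 starts after EV1 ends; EV1 is clear from here.
EV5 starts before EV4 ends → EV4 and EV5 overlap.
EV6 starts after EV4 ends; EV4 is clear from here.
EV6 starts after EV5 ends; EV5 is clear from here.
EV7 starts before EV6 ends → EV6 and EV7 overlap.

EV1 & EV3, EV1 & EV4, EV1 & EV5, EV2 & EV3, EV3 & EV4, EV3 & EV5, EV4 & EV5, EV6 & EV7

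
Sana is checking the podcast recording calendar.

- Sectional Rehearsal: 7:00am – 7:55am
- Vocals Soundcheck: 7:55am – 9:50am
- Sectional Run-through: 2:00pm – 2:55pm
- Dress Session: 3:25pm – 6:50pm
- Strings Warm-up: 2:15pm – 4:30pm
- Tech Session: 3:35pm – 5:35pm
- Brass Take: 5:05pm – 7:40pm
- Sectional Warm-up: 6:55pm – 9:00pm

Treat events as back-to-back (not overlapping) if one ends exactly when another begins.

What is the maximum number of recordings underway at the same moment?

3

Sweep the timeline, counting +1 at each start and −1 at each end (ends before starts at a tie):
7:00am start Sectional Rehearsal → 1
7:55am end Sectional Rehearsal → 0
7:55am start Vocals Soundcheck → 1
9:50am end Vocals Soundcheck → 0
2:00pm start Sectional Run-through → 1
2:15pm start Strings Warm-up → 2
2:55pm end Sectional Run-through → 1
3:25pm start Dress Session → 2
3:35pm start Tech Session → 3
4:30pm end Strings Warm-up → 2
5:05pm start Brass Take → 3
5:35pm end Tech Session → 2
6:50pm end Dress Session → 1
6:55pm start Sectional Warm-up → 2
7:40pm end Brass Take → 1
9:00pm end Sectional Warm-up → 0
Peak is 3, at 3:35pm (Dress Session, Strings Warm-up, Tech Session).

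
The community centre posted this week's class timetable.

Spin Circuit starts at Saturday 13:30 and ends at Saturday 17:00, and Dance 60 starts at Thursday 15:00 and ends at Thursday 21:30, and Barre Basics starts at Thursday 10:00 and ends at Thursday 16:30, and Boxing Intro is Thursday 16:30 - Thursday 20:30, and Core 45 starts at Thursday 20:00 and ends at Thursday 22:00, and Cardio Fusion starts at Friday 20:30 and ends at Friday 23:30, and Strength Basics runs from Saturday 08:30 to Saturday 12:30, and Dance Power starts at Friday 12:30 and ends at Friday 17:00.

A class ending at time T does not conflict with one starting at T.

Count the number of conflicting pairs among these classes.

Check each pair: they overlap iff neither finishes before the other starts.
Sorted by start: Barre Basics, Dance 60, Boxing Intro, Core 45, Dance Power, Cardio Fusion, Strength Basics, Spin Circuit.
Dance 60 starts before Barre Basics ends → Barre Basics and Dance 60 overlap.
Boxing Intro starts exactly when Barre Basics ends (back-to-back, no overlap); Barre Basics is clear from here.
Boxing Intro starts before Dance 60 ends → Dance 60 and Boxing Intro overlap.
Core 45 starts before Dance 60 ends → Dance 60 and Core 45 overlap.
Dance Power starts after Dance 60 ends; Dance 60 is clear from here.
Core 45 starts before Boxing Intro ends → Boxing Intro and Core 45 overlap.
Dance Power starts after Boxing Intro ends; Boxing Intro is clear from here.
Dance Power starts after Core 45 ends; Core 45 is clear from here.
Cardio Fusion starts after Dance Power ends; Dance Power is clear from here.
Strength Basics starts after Cardio Fusion ends; Cardio Fusion is clear from here.
Spin Circuit starts after Strength Basics ends.
Overlapping pairs: Barre Basics & Dance 60, Boxing Intro & Core 45, Boxing Intro & Dance 60, Core 45 & Dance 60 — 4 in total.

4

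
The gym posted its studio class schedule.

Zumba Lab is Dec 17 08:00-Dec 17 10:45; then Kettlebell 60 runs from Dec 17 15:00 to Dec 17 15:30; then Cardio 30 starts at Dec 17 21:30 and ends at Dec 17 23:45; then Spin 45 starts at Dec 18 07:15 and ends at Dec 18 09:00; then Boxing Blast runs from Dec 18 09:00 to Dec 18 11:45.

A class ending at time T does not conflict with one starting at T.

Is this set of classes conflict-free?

Yes

Sorted by start: Zumba Lab, Kettlebell 60, Cardio 30, Spin 45, Boxing Blast.
Kettlebell 60 starts after Zumba Lab ends, so Zumba Lab has no further overlaps.
Cardio 30 starts after Kettlebell 60 ends, so Kettlebell 60 has no further overlaps.
Spin 45 starts after Cardio 30 ends, so Cardio 30 has no further overlaps.
Boxing Blast starts exactly when Spin 45 ends (back-to-back, no overlap).
Every pair is clear; the schedule has no overlaps.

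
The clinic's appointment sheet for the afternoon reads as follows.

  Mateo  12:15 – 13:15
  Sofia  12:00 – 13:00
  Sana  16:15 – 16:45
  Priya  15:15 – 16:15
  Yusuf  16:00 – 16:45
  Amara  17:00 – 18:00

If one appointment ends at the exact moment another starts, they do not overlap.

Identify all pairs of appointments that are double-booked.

Two intervals overlap when each starts before the other ends.
Sorted by start: Sofia, Mateo, Priya, Yusuf, Sana, Amara.
Mateo starts before Sofia ends → Sofia and Mateo overlap.
Priya starts after Sofia ends, so nothing later overlaps Sofia either.
Priya starts after Mateo ends, so nothing later overlaps Mateo either.
Yusuf starts before Priya ends → Priya and Yusuf overlap.
Sana starts exactly when Priya ends (back-to-back, no overlap), so nothing later overlaps Priya either.
Sana starts before Yusuf ends → Yusuf and Sana overlap.
Amara starts after Yusuf ends.
Amara starts after Sana ends.

Mateo & Sofia, Priya & Yusuf, Sana & Yusuf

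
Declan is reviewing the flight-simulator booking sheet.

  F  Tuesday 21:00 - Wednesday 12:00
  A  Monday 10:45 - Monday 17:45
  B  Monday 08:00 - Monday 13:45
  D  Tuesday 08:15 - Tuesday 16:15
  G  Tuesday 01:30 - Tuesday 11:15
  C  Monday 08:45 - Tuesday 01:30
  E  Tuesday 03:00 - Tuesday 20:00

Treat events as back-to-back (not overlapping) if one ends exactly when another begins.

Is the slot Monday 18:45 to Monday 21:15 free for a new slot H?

No — it overlaps C

B: ends Monday 13:45 at or before H starts Monday 18:45 → clear.
C: starts Monday 08:45 before H ends Monday 21:15, and ends Tuesday 01:30 after H starts Monday 18:45 → overlap.
A: ends Monday 17:45 at or before H starts Monday 18:45 → clear.
G: starts Tuesday 01:30 at or after H ends Monday 21:15 → clear.
E: starts Tuesday 03:00 at or after H ends Monday 21:15 → clear.
D: starts Tuesday 08:15 at or after H ends Monday 21:15 → clear.
F: starts Tuesday 21:00 at or after H ends Monday 21:15 → clear.
H overlaps C.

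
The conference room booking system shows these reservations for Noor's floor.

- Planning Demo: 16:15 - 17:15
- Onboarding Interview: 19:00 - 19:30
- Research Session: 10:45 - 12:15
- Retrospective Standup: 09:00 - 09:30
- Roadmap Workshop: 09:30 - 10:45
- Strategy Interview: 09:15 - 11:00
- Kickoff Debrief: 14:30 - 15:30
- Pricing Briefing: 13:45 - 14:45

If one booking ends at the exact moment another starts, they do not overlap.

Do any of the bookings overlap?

Sorted by start: Retrospective Standup, Strategy Interview, Roadmap Workshop, Research Session, Pricing Briefing, Kickoff Debrief, Planning Demo, Onboarding Interview.
Strategy Interview starts before Retrospective Standup ends → Retrospective Standup and Strategy Interview overlap.
That's a conflict, so the schedule is not conflict-free.

Yes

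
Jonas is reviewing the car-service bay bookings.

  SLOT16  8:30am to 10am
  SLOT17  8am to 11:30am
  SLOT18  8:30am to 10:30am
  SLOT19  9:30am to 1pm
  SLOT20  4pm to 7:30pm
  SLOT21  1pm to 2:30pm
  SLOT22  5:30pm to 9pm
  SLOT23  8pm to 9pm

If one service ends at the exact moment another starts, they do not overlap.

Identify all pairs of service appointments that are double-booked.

Sorted by start: SLOT17, SLOT16, SLOT18, SLOT19, SLOT21, SLOT20, SLOT22, SLOT23.
SLOT16 starts before SLOT17 ends → SLOT17 and SLOT16 overlap.
SLOT18 starts before SLOT17 ends → SLOT17 and SLOT18 overlap.
SLOT19 starts before SLOT17 ends → SLOT17 and SLOT19 overlap.
SLOT21 starts after SLOT17 ends — done with SLOT17.
SLOT18 starts before SLOT16 ends → SLOT16 and SLOT18 overlap.
SLOT19 starts before SLOT16 ends → SLOT16 and SLOT19 overlap.
SLOT21 starts after SLOT16 ends — done with SLOT16.
SLOT19 starts before SLOT18 ends → SLOT18 and SLOT19 overlap.
SLOT21 starts after SLOT18 ends — done with SLOT18.
SLOT21 starts exactly when SLOT19 ends (back-to-back, no overlap) — done with SLOT19.
SLOT20 starts after SLOT21 ends — done with SLOT21.
SLOT22 starts before SLOT20 ends → SLOT20 and SLOT22 overlap.
SLOT23 starts after SLOT20 ends.
SLOT23 starts before SLOT22 ends → SLOT22 and SLOT23 overlap.

SLOT16 & SLOT17, SLOT16 & SLOT18, SLOT16 & SLOT19, SLOT17 & SLOT18, SLOT17 & SLOT19, SLOT18 & SLOT19, SLOT20 & SLOT22, SLOT22 & SLOT23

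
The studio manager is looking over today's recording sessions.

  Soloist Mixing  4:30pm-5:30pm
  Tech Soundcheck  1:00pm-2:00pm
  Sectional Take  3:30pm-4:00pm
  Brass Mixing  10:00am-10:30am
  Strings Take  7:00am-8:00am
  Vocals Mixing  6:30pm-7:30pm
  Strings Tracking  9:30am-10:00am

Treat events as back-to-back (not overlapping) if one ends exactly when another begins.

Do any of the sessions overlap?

Two intervals overlap when each starts before the other ends.
Sorted by start: Strings Take, Strings Tracking, Brass Mixing, Tech Soundcheck, Sectional Take, Soloist Mixing, Vocals Mixing.
Strings Tracking starts after Strings Take ends; Strings Take is clear from here.
Brass Mixing starts exactly when Strings Tracking ends (back-to-back, no overlap); Strings Tracking is clear from here.
Tech Soundcheck starts after Brass Mixing ends; Brass Mixing is clear from here.
Sectional Take starts after Tech Soundcheck ends; Tech Soundcheck is clear from here.
Soloist Mixing starts after Sectional Take ends; Sectional Take is clear from here.
Vocals Mixing starts after Soloist Mixing ends.
Every pair is clear; the schedule has no overlaps.

No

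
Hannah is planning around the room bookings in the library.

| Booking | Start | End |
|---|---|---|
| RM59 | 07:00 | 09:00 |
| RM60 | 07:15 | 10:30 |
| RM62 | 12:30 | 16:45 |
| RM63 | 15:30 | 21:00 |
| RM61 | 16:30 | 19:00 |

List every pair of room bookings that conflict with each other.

Two intervals overlap when each starts before the other ends.
Sorted by start: RM59, RM60, RM62, RM63, RM61.
RM60 starts before RM59 ends → RM59 and RM60 overlap.
RM62 starts after RM59 ends — done with RM59.
RM62 starts after RM60 ends — done with RM60.
RM63 starts before RM62 ends → RM62 and RM63 overlap.
RM61 starts before RM62 ends → RM62 and RM61 overlap.
RM61 starts before RM63 ends → RM63 and RM61 overlap.

RM59 & RM60, RM61 & RM62, RM61 & RM63, RM62 & RM63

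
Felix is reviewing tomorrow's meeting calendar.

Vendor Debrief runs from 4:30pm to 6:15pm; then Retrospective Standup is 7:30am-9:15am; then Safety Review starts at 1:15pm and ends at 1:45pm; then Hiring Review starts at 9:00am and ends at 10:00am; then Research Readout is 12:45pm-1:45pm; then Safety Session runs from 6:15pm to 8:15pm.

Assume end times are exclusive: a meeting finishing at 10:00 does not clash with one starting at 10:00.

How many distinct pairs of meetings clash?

Two intervals overlap when each starts before the other ends.
Sorted by start: Retrospective Standup, Hiring Review, Research Readout, Safety Review, Vendor Debrief, Safety Session.
Hiring Review starts before Retrospective Standup ends → Retrospective Standup and Hiring Review overlap.
Research Readout starts after Retrospective Standup ends, so nothing later overlaps Retrospective Standup either.
Research Readout starts after Hiring Review ends, so nothing later overlaps Hiring Review either.
Safety Review starts before Research Readout ends → Research Readout and Safety Review overlap.
Vendor Debrief starts after Research Readout ends, so nothing later overlaps Research Readout either.
Vendor Debrief starts after Safety Review ends, so nothing later overlaps Safety Review either.
Safety Session starts exactly when Vendor Debrief ends (back-to-back, no overlap).
Overlapping pairs: Hiring Review & Retrospective Standup, Research Readout & Safety Review — 2 in total.

2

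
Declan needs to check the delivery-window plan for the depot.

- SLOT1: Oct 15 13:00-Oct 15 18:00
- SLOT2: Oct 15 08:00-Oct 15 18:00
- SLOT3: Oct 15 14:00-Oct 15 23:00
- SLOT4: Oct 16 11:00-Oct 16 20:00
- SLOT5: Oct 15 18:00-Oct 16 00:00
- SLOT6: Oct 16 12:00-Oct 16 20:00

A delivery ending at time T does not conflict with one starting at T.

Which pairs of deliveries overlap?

Sorted by start: SLOT2, SLOT1, SLOT3, SLOT5, SLOT4, SLOT6.
SLOT1 starts before SLOT2 ends → SLOT2 and SLOT1 overlap.
SLOT3 starts before SLOT2 ends → SLOT2 and SLOT3 overlap.
SLOT5 starts exactly when SLOT2 ends (back-to-back, no overlap); SLOT2 is clear from here.
SLOT3 starts before SLOT1 ends → SLOT1 and SLOT3 overlap.
SLOT5 starts exactly when SLOT1 ends (back-to-back, no overlap); SLOT1 is clear from here.
SLOT5 starts before SLOT3 ends → SLOT3 and SLOT5 overlap.
SLOT4 starts after SLOT3 ends; SLOT3 is clear from here.
SLOT4 starts after SLOT5 ends; SLOT5 is clear from here.
SLOT6 starts before SLOT4 ends → SLOT4 and SLOT6 overlap.

SLOT1 & SLOT2, SLOT1 & SLOT3, SLOT2 & SLOT3, SLOT3 & SLOT5, SLOT4 & SLOT6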